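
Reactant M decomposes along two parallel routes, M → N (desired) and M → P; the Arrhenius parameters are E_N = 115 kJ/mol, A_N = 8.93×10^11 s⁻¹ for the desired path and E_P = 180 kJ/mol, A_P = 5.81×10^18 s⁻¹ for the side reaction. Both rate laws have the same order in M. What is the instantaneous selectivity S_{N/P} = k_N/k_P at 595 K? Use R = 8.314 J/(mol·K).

0.0782

k_N/k_P = (A_N/A_P)·exp[−(E_N−E_P)/(RT)] = (A_N/A_P)·exp[(E_P−E_N)/(RT)].
(E_P−E_N)/(RT) = (180−115)×10³/(8.314×595) = 65000/4947 = 13.14.
k_N/k_P = (8.93×10^11/5.81×10^18)·exp(13.14) = 1.537×10^-7 × 5.088×10^5 = 0.0782.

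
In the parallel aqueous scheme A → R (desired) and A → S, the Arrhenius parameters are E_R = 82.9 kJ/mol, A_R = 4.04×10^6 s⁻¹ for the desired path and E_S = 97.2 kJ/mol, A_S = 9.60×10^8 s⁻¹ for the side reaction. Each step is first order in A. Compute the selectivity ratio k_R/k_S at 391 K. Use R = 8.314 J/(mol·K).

0.342

With equal orders, S_{R/S} = k_R/k_S = (A_R/A_S)·exp[(E_S−E_R)/(RT)].
(E_S−E_R)/(RT) = (97.2−82.9)×10³/(8.314×391) = 14300/3251 = 4.399.
k_R/k_S = (4.04×10^6/9.60×10^8)·exp(4.399) = 0.004208 × 81.37 = 0.342.
Since E_R < E_S, lowering the temperature improves selectivity toward R.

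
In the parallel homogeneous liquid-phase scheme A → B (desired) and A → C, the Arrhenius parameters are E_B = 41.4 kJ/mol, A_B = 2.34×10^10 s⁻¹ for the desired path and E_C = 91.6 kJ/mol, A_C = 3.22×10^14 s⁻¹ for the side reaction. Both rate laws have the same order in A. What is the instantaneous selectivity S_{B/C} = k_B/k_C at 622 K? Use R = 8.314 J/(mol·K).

With equal orders, S_{B/C} = k_B/k_C = (A_B/A_C)·exp[(E_C−E_B)/(RT)].
(E_C−E_B)/(RT) = (91.6−41.4)×10³/(8.314×622) = 50200/5171 = 9.707.
k_B/k_C = (2.34×10^10/3.22×10^14)·exp(9.707) = 7.267×10^-5 × 16439 = 1.19.

1.19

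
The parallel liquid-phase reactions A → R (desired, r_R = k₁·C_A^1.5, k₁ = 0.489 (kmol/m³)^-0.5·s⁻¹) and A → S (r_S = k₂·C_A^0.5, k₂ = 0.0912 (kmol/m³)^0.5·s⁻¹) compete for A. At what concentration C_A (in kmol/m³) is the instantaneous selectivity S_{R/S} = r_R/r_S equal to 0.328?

S_{R/S} = (k₁/k₂)·C_A ⇒ C_A = S·k₂/k₁.
= 0.328×0.0912/0.489 = 0.0612 kmol/m³.

0.0612 kmol/m³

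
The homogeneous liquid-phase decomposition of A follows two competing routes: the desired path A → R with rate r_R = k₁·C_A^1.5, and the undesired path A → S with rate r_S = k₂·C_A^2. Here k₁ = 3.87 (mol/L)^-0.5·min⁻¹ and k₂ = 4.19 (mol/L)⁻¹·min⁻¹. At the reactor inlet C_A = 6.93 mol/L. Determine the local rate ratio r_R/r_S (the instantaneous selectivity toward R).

0.351

S_{R/S} = r_R/r_S = (k₁·C_A^1.5)/(k₂·C_A^2) = (k₁/k₂)·C_A^-0.5.
= (3.87×6.930^1.5) / (4.19×6.930^2) = 70.60/201.2 = 0.351.
The undesired path is higher order in A, so low C_A (CSTR or dilute feed) favours R.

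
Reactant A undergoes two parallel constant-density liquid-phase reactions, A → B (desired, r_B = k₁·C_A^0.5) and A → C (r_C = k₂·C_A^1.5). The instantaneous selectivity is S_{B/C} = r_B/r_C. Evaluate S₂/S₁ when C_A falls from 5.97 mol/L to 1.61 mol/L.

S_{B/C} = (k₁/k₂)·C_A⁻¹, so S₂/S₁ = (C_{A,2}/C_{A,1})⁻¹.
= 5.97/1.61 = 3.71.
Selectivity toward B rises as C_A falls — low-concentration operation is favoured.

3.71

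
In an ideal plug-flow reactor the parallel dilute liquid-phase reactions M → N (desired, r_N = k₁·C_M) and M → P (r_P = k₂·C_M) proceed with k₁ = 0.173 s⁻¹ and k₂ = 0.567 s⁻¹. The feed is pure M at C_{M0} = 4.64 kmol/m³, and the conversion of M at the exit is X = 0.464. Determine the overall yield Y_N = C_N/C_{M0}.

C_M = C_{M0}(1−X) = 2.487 kmol/m³.
Both paths are first order in M, so the instantaneous fraction to N is constant: dC_N/d(−C_M) = k₁/(k₁+k₂) = 0.2338.
C_N = 0.2338·(C_{M0}−C_M) = 0.2338×2.153 = 0.503 kmol/m³.
Y_N = C_N/C_{M0} = 0.5033/4.64 = 0.108.

0.108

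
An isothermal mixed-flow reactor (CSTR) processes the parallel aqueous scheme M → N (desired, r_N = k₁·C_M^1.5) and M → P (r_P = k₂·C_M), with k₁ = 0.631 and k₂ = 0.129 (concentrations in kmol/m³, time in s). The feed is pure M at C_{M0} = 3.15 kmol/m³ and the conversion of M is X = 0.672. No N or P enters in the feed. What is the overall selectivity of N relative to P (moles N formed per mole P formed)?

4.97

Exit C_M = C_{M0}(1−X) = 3.15×0.328 = 1.033 kmol/m³.
In a CSTR the entire volume is at exit conditions, so r_N = 0.631×1.033^1.5 = 0.6627 and r_P = 0.129×1.033 = 0.1333.
Overall selectivity = C_N/C_P = r_Nτ/(r_Pτ) = r_N/r_P = 4.97.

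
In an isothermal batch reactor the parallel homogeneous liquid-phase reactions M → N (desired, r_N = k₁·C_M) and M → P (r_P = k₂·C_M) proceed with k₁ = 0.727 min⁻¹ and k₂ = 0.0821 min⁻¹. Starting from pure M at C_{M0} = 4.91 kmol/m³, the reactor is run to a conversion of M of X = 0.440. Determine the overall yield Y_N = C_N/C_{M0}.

C_M = C_{M0}(1−X) = 2.750 kmol/m³.
Both paths are first order in M, so the instantaneous fraction to N is constant: dC_N/d(−C_M) = k₁/(k₁+k₂) = 0.8985.
C_N = 0.8985·(C_{M0}−C_M) = 0.8985×2.160 = 1.94 kmol/m³.
Y_N = C_N/C_{M0} = 1.941/4.91 = 0.395.

0.395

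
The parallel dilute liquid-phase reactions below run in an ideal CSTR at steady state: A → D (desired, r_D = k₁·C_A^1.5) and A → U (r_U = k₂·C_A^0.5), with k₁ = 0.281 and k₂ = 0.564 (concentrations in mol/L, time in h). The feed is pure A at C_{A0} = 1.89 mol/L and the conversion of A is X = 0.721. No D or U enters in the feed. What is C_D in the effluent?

0.284 mol/L

Exit C_A = C_{A0}(1−X) = 1.89×0.279 = 0.5273 mol/L.
Rates in a CSTR are evaluated at the outlet concentration: r_D = 0.281×0.5273^1.5 = 0.1076, r_U = 0.564×0.5273^0.5 = 0.4096.
Fraction of consumed A going to D: r_D/(r_D+r_U) = 0.2081.
C_D = 0.2081·C_{A0}·X = 0.2081×1.89×0.721 = 0.284 mol/L.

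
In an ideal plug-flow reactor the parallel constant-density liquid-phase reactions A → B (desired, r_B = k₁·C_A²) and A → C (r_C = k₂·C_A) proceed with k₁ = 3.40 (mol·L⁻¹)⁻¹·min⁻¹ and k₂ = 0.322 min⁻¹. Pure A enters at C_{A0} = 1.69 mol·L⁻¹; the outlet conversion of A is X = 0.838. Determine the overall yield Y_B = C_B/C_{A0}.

C_A = C_{A0}(1−X) = 0.2738 mol·L⁻¹.
Along a PFR/batch, dC_C/dC_A = −r_C/(r_B+r_C) = −k₂/(k₂+k₁·C_A).
Integrating from C_{A0} to C_A: C_C = (0.322/3.40)·ln[(0.322+3.40·1.69)/(0.322+3.40·0.274)] = 0.09471·ln(6.068/1.253) = 0.1494 mol·L⁻¹.
Then C_B = (C_{A0}−C_A) − C_C = 1.416 − 0.1494 = 1.267 mol·L⁻¹.
Y_B = C_B/C_{A0} = 1.267/1.69 = 0.750.

0.750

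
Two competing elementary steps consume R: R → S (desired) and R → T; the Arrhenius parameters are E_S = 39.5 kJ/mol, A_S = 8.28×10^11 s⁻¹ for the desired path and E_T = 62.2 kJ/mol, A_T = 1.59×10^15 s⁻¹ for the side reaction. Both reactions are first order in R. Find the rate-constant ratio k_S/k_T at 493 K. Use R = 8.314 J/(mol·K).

Since both paths have the same order in R, the concentration cancels and S_{S/T} = k_S/k_T = (A_S/A_T)·exp[(E_T−E_S)/(RT)].
(E_T−E_S)/(RT) = (62.2−39.5)×10³/(8.314×493) = 22700/4099 = 5.538.
k_S/k_T = (8.28×10^11/1.59×10^15)·exp(5.538) = 5.208×10^-4 × 254.2 = 0.132.

0.132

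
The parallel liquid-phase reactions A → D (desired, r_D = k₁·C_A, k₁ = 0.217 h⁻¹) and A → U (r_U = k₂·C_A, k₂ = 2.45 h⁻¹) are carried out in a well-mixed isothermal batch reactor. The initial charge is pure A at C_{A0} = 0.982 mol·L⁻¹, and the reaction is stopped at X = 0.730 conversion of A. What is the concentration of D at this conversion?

0.0583 mol·L⁻¹

C_A = C_{A0}(1−X) = 0.2651 mol·L⁻¹.
Both paths are first order in A, so the instantaneous fraction to D is constant: dC_D/d(−C_A) = k₁/(k₁+k₂) = 0.08136.
C_D = 0.08136·(C_{A0}−C_A) = 0.08136×0.7169 = 0.0583 mol·L⁻¹.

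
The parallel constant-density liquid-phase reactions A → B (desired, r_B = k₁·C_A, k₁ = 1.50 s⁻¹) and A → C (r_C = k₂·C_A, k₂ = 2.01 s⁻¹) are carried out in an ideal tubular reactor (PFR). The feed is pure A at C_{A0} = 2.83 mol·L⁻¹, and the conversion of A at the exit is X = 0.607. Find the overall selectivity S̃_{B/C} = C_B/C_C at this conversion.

C_A = C_{A0}(1−X) = 1.112 mol·L⁻¹.
Both paths are first order in A, so the instantaneous fraction to B is constant: dC_B/d(−C_A) = k₁/(k₁+k₂) = 0.4274.
C_B = 0.4274·(C_{A0}−C_A) = 0.4274×1.718 = 0.734 mol·L⁻¹.
C_C = (C_{A0}−C_A)−C_B = 0.9837 mol·L⁻¹; S̃_{B/C} = 0.7341/0.9837 = 0.746.

0.746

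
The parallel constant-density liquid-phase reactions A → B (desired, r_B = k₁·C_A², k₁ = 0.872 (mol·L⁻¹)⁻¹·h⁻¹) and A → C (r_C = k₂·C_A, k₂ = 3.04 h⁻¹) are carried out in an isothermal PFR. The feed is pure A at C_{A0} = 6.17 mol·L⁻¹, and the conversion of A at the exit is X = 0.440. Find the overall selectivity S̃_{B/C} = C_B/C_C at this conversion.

1.36

C_A = C_{A0}(1−X) = 3.455 mol·L⁻¹.
Along a PFR/batch, dC_C/dC_A = −r_C/(r_B+r_C) = −k₂/(k₂+k₁·C_A).
Integrating from C_{A0} to C_A: C_C = (3.04/0.872)·ln[(3.04+0.872·6.17)/(3.04+0.872·3.46)] = 3.486·ln(8.420/6.053) = 1.151 mol·L⁻¹.
Then C_B = (C_{A0}−C_A) − C_C = 2.715 − 1.151 = 1.564 mol·L⁻¹.
S̃_{B/C} = C_B/C_C = 1.564/1.151 = 1.36.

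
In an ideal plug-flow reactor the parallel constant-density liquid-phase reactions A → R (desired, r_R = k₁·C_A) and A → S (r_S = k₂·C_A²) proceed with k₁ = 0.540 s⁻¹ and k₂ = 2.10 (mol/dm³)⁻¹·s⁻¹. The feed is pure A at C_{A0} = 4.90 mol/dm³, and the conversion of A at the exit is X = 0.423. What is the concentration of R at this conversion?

C_A = C_{A0}(1−X) = 2.827 mol/dm³.
Along a PFR/batch, dC_R/dC_A = −r_R/(r_R+r_S) = −k₁/(k₁+k₂·C_A).
Integrating from C_{A0} to C_A: C_R = (0.540/2.10)·ln[(0.540+2.10·4.90)/(0.540+2.10·2.83)] = 0.2571·ln(10.83/6.477) = 0.1322 mol/dm³.

0.132 mol/dm³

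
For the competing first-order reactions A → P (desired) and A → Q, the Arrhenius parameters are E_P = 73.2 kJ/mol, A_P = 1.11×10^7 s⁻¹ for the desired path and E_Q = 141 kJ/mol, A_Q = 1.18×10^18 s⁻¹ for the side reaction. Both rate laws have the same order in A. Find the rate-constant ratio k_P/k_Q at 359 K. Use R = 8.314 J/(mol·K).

0.0690

k_P/k_Q = (A_P/A_Q)·exp[−(E_P−E_Q)/(RT)] = (A_P/A_Q)·exp[(E_Q−E_P)/(RT)].
(E_Q−E_P)/(RT) = (141−73.2)×10³/(8.314×359) = 67800/2985 = 22.72.
k_P/k_Q = (1.11×10^7/1.18×10^18)·exp(22.72) = 9.407×10^-12 × 7.333×10^9 = 0.0690.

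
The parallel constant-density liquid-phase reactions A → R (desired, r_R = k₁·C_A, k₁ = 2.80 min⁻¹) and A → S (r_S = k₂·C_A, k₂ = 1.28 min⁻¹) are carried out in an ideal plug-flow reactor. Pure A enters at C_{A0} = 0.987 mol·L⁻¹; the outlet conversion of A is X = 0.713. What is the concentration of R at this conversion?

C_A = C_{A0}(1−X) = 0.2833 mol·L⁻¹.
Both paths are first order in A, so the instantaneous fraction to R is constant: dC_R/d(−C_A) = k₁/(k₁+k₂) = 0.6863.
C_R = 0.6863·(C_{A0}−C_A) = 0.6863×0.7037 = 0.483 mol·L⁻¹.

0.483 mol·L⁻¹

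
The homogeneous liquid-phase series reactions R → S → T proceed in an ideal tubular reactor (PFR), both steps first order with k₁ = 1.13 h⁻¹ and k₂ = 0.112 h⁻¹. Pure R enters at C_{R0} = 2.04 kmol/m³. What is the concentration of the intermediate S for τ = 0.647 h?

For first-order series with pure R initially, C_S(τ) = k₁C_{R0}/(k₂−k₁)·(e^(−k₁τ) − e^(−k₂τ)).
e^(−k₁τ) = e^(−1.13×0.647) = e^(−0.7311) = 0.4814; e^(−k₂τ) = e^(−0.07246) = 0.9301.
C_S = 1.13×2.04/(0.112−1.13) × (0.4814−0.9301) = (-2.264)×(-0.4487) = 1.016 kmol/m³.

1.02 kmol/m³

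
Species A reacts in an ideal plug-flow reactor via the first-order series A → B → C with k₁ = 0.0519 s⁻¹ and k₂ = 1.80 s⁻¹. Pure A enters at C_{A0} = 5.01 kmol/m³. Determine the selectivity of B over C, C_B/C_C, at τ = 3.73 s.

0.161

The intermediate concentration in a first-order A→B→C sequence is C_B = k₁C_{A0}(e^(−k₁τ) − e^(−k₂τ))/(k₂−k₁).
e^(−k₁τ) = e^(−0.0519×3.73) = e^(−0.1936) = 0.8240; e^(−k₂τ) = e^(−6.714) = 0.001214.
C_B = 0.0519×5.01/(1.80−0.0519) × (0.8240−0.001214) = 0.1487×0.8228 = 0.1224 kmol/m³.
C_A = C_{A0}e^(−k₁τ) = 4.128 kmol/m³, so C_C = C_{A0}−C_A−C_B = 0.7594 kmol/m³; C_B/C_C = 0.161.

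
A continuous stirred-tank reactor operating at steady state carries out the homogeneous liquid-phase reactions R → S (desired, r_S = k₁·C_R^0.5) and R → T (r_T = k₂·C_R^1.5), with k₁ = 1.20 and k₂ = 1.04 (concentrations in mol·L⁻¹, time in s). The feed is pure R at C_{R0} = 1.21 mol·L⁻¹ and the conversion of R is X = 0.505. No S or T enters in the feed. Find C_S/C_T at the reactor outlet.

1.93

Exit C_R = C_{R0}(1−X) = 1.21×0.495 = 0.5989 mol·L⁻¹.
In a CSTR the entire volume is at exit conditions, so r_S = 1.20×0.5989^0.5 = 0.9287 and r_T = 1.04×0.5989^1.5 = 0.4821.
Overall selectivity = C_S/C_T = r_Sτ/(r_Tτ) = r_S/r_T = 1.93.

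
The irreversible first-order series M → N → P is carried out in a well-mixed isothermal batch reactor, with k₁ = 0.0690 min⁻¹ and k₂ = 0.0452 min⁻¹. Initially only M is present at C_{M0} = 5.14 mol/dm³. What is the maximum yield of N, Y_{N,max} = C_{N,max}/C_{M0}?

0.448

At the optimum, C_{N,max}/C_{M0} = (k₁/k₂)^[k₂/(k₂−k₁)].
= (0.0690/0.0452)^(0.0452/(0.0452−0.0690)) = (1.527)^(-1.899) = 0.4478.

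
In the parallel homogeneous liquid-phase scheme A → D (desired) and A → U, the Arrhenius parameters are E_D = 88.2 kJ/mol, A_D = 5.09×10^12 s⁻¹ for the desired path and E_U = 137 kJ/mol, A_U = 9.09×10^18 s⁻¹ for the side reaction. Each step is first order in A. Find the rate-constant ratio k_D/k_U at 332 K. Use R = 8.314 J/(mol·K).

26.7

With equal orders, S_{D/U} = k_D/k_U = (A_D/A_U)·exp[(E_U−E_D)/(RT)].
(E_U−E_D)/(RT) = (137−88.2)×10³/(8.314×332) = 48800/2760 = 17.68.
k_D/k_U = (5.09×10^12/9.09×10^18)·exp(17.68) = 5.600×10^-7 × 4.766×10^7 = 26.7.
Since E_D < E_U, lowering the temperature improves selectivity toward D.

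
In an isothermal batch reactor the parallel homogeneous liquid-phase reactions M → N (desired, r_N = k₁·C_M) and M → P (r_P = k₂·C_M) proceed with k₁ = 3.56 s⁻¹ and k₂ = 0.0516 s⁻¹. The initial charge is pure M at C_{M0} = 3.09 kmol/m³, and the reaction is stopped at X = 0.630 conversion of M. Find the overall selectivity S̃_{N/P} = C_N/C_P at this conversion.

69.0

C_M = C_{M0}(1−X) = 1.143 kmol/m³.
Both paths are first order in M, so the instantaneous fraction to N is constant: dC_N/d(−C_M) = k₁/(k₁+k₂) = 0.9857.
C_N = 0.9857·(C_{M0}−C_M) = 0.9857×1.947 = 1.92 kmol/m³.
C_P = (C_{M0}−C_M)−C_N = 0.02781 kmol/m³; S̃_{N/P} = 1.919/0.02781 = 69.0.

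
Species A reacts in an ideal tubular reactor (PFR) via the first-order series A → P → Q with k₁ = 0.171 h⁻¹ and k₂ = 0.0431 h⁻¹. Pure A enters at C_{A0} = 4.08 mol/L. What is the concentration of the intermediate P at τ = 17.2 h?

2.31 mol/L

Solving the coupled first-order balances gives C_P(τ) = [k₁/(k₂−k₁)]·C_{A0}·(e^(−k₁τ) − e^(−k₂τ)).
e^(−k₁τ) = e^(−0.171×17.2) = e^(−2.941) = 0.05280; e^(−k₂τ) = e^(−0.7413) = 0.4765.
C_P = 0.171×4.08/(0.0431−0.171) × (0.05280−0.4765) = (-5.455)×(-0.4237) = 2.311 mol/L.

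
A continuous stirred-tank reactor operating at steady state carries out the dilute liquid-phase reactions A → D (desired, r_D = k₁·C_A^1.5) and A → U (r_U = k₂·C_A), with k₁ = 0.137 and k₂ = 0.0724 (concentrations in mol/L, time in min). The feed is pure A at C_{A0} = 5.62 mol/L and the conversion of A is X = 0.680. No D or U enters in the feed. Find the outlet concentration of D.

Exit C_A = C_{A0}(1−X) = 5.62×0.320 = 1.798 mol/L.
In a CSTR the entire volume is at exit conditions, so r_D = 0.137×1.798^1.5 = 0.3304 and r_U = 0.0724×1.798 = 0.1302.
Fraction of consumed A going to D: r_D/(r_D+r_U) = 0.7173.
C_D = 0.7173·C_{A0}·X = 0.7173×5.62×0.680 = 2.74 mol/L.

2.74 mol/L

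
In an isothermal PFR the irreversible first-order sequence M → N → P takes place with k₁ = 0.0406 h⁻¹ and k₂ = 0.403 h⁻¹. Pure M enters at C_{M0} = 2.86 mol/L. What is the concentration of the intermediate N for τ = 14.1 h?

Solving the coupled first-order balances gives C_N(τ) = [k₁/(k₂−k₁)]·C_{M0}·(e^(−k₁τ) − e^(−k₂τ)).
e^(−k₁τ) = e^(−0.0406×14.1) = e^(−0.5725) = 0.5641; e^(−k₂τ) = e^(−5.682) = 0.003406.
C_N = 0.0406×2.86/(0.403−0.0406) × (0.5641−0.003406) = 0.3204×0.5607 = 0.1797 mol/L.

0.180 mol/L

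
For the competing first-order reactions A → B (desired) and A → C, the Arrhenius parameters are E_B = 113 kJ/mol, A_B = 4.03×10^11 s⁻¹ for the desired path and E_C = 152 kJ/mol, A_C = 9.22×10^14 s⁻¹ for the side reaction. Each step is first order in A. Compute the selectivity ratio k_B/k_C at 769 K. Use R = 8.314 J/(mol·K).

0.195

With equal orders, S_{B/C} = k_B/k_C = (A_B/A_C)·exp[(E_C−E_B)/(RT)].
(E_C−E_B)/(RT) = (152−113)×10³/(8.314×769) = 39000/6393 = 6.100.
k_B/k_C = (4.03×10^11/9.22×10^14)·exp(6.100) = 4.371×10^-4 × 445.8 = 0.195.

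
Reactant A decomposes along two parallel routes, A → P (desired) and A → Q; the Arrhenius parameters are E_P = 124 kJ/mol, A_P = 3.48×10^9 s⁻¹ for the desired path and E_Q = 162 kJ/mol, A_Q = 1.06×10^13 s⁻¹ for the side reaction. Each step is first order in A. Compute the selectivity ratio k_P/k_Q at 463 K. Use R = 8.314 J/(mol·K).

6.36

With equal orders, S_{P/Q} = k_P/k_Q = (A_P/A_Q)·exp[(E_Q−E_P)/(RT)].
(E_Q−E_P)/(RT) = (162−124)×10³/(8.314×463) = 38000/3849 = 9.872.
k_P/k_Q = (3.48×10^9/1.06×10^13)·exp(9.872) = 3.283×10^-4 × 19375 = 6.36.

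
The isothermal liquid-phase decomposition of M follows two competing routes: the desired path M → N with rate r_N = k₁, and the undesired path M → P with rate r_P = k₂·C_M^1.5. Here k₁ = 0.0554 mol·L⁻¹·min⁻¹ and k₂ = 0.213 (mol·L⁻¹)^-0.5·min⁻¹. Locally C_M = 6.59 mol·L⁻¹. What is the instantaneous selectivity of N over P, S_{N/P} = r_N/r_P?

0.0154

S_{N/P} = r_N/r_P = (k₁)/(k₂·C_M^1.5) = (k₁/k₂)·C_M^-1.5.
= (0.0554) / (0.213×6.590^1.5) = 0.05540/3.603 = 0.0154.
The undesired path is higher order in M, so low C_M (CSTR or dilute feed) favours N.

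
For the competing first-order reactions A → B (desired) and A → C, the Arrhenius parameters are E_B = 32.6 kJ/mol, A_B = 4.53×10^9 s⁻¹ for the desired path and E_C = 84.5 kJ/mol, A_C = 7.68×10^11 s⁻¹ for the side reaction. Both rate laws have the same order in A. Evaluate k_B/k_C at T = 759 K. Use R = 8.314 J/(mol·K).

With equal orders, S_{B/C} = k_B/k_C = (A_B/A_C)·exp[(E_C−E_B)/(RT)].
(E_C−E_B)/(RT) = (84.5−32.6)×10³/(8.314×759) = 51900/6310 = 8.225.
k_B/k_C = (4.53×10^9/7.68×10^11)·exp(8.225) = 0.005898 × 3732 = 22.0.
Since E_B < E_C, lowering the temperature improves selectivity toward B.

22.0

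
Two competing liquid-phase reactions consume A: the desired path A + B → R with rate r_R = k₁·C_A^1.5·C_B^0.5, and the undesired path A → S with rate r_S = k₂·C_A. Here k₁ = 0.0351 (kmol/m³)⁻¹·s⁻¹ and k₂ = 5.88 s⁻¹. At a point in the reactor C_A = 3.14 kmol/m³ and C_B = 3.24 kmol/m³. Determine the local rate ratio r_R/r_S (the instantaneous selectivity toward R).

S_{R/S} = r_R/r_S = (k₁·C_A^1.5·C_B^0.5)/(k₂·C_A) = (k₁/k₂)·C_A^0.5·C_B^0.5.
= (0.0351×3.140^1.5×3.240^0.5) / (5.88×3.140) = 0.3515/18.46 = 0.0190.

0.0190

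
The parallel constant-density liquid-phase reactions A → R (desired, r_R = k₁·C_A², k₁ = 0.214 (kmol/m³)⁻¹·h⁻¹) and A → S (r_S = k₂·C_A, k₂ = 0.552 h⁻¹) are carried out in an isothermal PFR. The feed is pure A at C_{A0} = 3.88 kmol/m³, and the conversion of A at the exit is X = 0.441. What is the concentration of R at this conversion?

C_A = C_{A0}(1−X) = 2.169 kmol/m³.
Along a PFR/batch, dC_S/dC_A = −r_S/(r_R+r_S) = −k₂/(k₂+k₁·C_A).
Integrating from C_{A0} to C_A: C_S = (0.552/0.214)·ln[(0.552+0.214·3.88)/(0.552+0.214·2.17)] = 2.579·ln(1.382/1.016) = 0.7938 kmol/m³.
Then C_R = (C_{A0}−C_A) − C_S = 1.711 − 0.7938 = 0.9173 kmol/m³.

0.917 kmol/m³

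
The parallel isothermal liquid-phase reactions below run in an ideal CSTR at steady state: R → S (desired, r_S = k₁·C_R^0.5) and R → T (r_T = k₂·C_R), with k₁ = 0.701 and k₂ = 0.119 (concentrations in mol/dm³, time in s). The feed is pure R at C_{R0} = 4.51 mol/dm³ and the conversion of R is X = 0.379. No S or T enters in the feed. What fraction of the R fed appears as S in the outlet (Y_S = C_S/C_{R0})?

0.295

Exit C_R = C_{R0}(1−X) = 4.51×0.621 = 2.801 mol/dm³.
Rates in a CSTR are evaluated at the outlet concentration: r_S = 0.701×2.801^0.5 = 1.173, r_T = 0.119×2.801 = 0.3333.
Fraction of consumed R going to S: r_S/(r_S+r_T) = 0.7788.
C_S = 0.7788·C_{R0}·X = 0.7788×4.51×0.379 = 1.33 mol/dm³; Y_S = C_S/C_{R0} = 0.295.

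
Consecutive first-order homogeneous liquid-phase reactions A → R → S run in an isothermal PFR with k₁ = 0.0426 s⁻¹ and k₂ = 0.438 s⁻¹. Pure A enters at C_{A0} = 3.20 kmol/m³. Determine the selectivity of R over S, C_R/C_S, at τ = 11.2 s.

The intermediate concentration in a first-order A→B→C sequence is C_R = k₁C_{A0}(e^(−k₁τ) − e^(−k₂τ))/(k₂−k₁).
e^(−k₁τ) = e^(−0.0426×11.2) = e^(−0.4771) = 0.6206; e^(−k₂τ) = e^(−4.906) = 0.007405.
C_R = 0.0426×3.20/(0.438−0.0426) × (0.6206−0.007405) = 0.3448×0.6132 = 0.2114 kmol/m³.
C_A = C_{A0}e^(−k₁τ) = 1.986 kmol/m³, so C_S = C_{A0}−C_A−C_R = 1.003 kmol/m³; C_R/C_S = 0.211.

0.211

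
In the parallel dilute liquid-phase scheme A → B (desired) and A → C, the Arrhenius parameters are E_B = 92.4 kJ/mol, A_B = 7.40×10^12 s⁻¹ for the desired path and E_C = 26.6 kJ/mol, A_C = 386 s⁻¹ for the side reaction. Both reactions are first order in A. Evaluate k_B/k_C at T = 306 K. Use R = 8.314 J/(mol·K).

k_B/k_C = (A_B/A_C)·exp[−(E_B−E_C)/(RT)] = (A_B/A_C)·exp[(E_C−E_B)/(RT)].
(E_C−E_B)/(RT) = (26.6−92.4)×10³/(8.314×306) = -65800/2544 = -25.86.
k_B/k_C = (7.40×10^12/386)·exp(-25.86) = 1.917×10^10 × 5.854×10^-12 = 0.112.
Since E_B > E_C, raising the temperature improves selectivity toward B.

0.112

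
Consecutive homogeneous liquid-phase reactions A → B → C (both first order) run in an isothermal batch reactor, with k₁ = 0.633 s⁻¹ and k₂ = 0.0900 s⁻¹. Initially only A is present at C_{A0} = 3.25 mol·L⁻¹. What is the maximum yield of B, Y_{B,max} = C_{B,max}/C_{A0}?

0.724

Evaluating C_B at t_opt = ln(k₂/k₁)/(k₂−k₁) gives C_{B,max}/C_{A0} = (k₁/k₂)^[k₂/(k₂−k₁)].
= (0.633/0.0900)^(0.0900/(0.0900−0.633)) = (7.033)^(-0.1657) = 0.7237.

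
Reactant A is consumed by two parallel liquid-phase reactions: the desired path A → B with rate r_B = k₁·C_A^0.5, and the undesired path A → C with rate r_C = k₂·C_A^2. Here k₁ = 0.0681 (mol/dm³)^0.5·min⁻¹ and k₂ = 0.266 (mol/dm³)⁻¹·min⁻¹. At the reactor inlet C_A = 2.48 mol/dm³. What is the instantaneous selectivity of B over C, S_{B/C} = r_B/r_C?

0.0656

S_{B/C} = r_B/r_C = (k₁·C_A^0.5)/(k₂·C_A^2) = (k₁/k₂)·C_A^-1.5.
= (0.0681×2.480^0.5) / (0.266×2.480^2) = 0.1072/1.636 = 0.0656.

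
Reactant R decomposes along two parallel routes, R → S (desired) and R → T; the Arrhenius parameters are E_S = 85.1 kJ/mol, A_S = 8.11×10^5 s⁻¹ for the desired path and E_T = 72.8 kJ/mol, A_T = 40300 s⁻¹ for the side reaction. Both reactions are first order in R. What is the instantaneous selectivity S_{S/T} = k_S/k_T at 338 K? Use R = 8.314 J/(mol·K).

Since both paths have the same order in R, the concentration cancels and S_{S/T} = k_S/k_T = (A_S/A_T)·exp[(E_T−E_S)/(RT)].
(E_T−E_S)/(RT) = (72.8−85.1)×10³/(8.314×338) = -12300/2810 = -4.377.
k_S/k_T = (8.11×10^5/40300)·exp(-4.377) = 20.12 × 0.01256 = 0.253.

0.253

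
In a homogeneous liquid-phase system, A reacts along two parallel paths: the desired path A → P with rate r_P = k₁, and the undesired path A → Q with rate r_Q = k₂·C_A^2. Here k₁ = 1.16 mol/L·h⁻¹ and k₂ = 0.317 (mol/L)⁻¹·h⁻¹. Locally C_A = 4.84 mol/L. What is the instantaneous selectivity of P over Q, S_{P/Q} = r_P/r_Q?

0.156

S_{P/Q} = r_P/r_Q = (k₁)/(k₂·C_A^2) = (k₁/k₂)·C_A^-2.
= (1.16) / (0.317×4.840^2) = 1.160/7.426 = 0.156.
The undesired path is higher order in A, so low C_A (CSTR or dilute feed) favours P.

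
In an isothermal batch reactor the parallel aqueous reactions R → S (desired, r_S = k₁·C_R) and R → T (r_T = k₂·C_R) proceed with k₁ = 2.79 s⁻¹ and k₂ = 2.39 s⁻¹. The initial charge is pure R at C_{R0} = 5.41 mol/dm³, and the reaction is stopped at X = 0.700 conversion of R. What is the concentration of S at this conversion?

2.04 mol/dm³

C_R = C_{R0}(1−X) = 1.623 mol/dm³.
Both paths are first order in R, so the instantaneous fraction to S is constant: dC_S/d(−C_R) = k₁/(k₁+k₂) = 0.5386.
C_S = 0.5386·(C_{R0}−C_R) = 0.5386×3.787 = 2.04 mol/dm³.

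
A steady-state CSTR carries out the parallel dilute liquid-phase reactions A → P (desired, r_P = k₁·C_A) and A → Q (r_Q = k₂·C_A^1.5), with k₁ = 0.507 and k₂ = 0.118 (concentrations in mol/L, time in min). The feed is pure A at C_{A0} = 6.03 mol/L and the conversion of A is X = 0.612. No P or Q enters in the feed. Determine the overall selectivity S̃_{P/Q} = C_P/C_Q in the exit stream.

2.81

Exit C_A = C_{A0}(1−X) = 6.03×0.388 = 2.340 mol/L.
Rates in a CSTR are evaluated at the outlet concentration: r_P = 0.507×2.340 = 1.186, r_Q = 0.118×2.340^1.5 = 0.4223.
Overall selectivity = C_P/C_Q = r_Pτ/(r_Qτ) = r_P/r_Q = 2.81.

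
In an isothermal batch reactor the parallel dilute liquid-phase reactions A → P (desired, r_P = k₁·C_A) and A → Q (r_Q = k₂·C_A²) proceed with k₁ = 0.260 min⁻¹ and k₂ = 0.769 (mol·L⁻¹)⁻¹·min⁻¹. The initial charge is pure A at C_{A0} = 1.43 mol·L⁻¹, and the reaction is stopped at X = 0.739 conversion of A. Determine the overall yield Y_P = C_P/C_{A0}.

0.215

C_A = C_{A0}(1−X) = 0.3732 mol·L⁻¹.
Along a PFR/batch, dC_P/dC_A = −r_P/(r_P+r_Q) = −k₁/(k₁+k₂·C_A).
Integrating from C_{A0} to C_A: C_P = (0.260/0.769)·ln[(0.260+0.769·1.43)/(0.260+0.769·0.373)] = 0.3381·ln(1.360/0.5470) = 0.3078 mol·L⁻¹.
Y_P = C_P/C_{A0} = 0.3078/1.43 = 0.215.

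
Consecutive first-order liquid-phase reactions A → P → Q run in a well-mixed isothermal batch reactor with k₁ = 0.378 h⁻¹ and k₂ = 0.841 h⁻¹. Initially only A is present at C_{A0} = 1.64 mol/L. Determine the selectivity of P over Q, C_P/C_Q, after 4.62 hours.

The intermediate concentration in a first-order A→B→C sequence is C_P = k₁C_{A0}(e^(−k₁t) − e^(−k₂t))/(k₂−k₁).
e^(−k₁t) = e^(−0.378×4.62) = e^(−1.746) = 0.1744; e^(−k₂t) = e^(−3.885) = 0.02054.
C_P = 0.378×1.64/(0.841−0.378) × (0.1744−0.02054) = 1.339×0.1539 = 0.2060 mol/L.
C_A = C_{A0}e^(−k₁t) = 0.2860 mol/L, so C_Q = C_{A0}−C_A−C_P = 1.148 mol/L; C_P/C_Q = 0.179.

0.179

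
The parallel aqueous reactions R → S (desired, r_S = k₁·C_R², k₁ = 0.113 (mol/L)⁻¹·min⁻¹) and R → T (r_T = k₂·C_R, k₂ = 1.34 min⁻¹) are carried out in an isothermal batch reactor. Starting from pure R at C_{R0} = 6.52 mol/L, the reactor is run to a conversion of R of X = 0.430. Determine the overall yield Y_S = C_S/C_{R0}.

C_R = C_{R0}(1−X) = 3.716 mol/L.
Along a PFR/batch, dC_T/dC_R = −r_T/(r_S+r_T) = −k₂/(k₂+k₁·C_R).
Integrating from C_{R0} to C_R: C_T = (1.34/0.113)·ln[(1.34+0.113·6.52)/(1.34+0.113·3.72)] = 11.86·ln(2.077/1.760) = 1.963 mol/L.
Then C_S = (C_{R0}−C_R) − C_T = 2.804 − 1.963 = 0.8408 mol/L.
Y_S = C_S/C_{R0} = 0.8408/6.52 = 0.129.

0.129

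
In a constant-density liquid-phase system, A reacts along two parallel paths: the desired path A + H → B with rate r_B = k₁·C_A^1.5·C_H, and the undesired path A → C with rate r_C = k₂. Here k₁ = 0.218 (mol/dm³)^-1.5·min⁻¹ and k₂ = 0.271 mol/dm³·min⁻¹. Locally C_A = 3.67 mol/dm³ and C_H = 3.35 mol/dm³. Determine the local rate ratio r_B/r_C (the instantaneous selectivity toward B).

18.9

S_{B/C} = r_B/r_C = (k₁·C_A^1.5·C_H)/(k₂) = (k₁/k₂)·C_A^1.5·C_H.
= (0.218×3.670^1.5×3.350) / (0.271) = 5.135/0.2710 = 18.9.
Since the desired path is higher order in A, keeping C_A high (PFR or concentrated feed) favours B.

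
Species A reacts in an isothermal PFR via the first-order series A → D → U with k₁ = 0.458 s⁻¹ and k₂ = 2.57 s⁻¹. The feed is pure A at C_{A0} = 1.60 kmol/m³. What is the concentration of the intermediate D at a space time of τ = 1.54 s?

0.165 kmol/m³

For first-order series with pure A initially, C_D(τ) = k₁C_{A0}/(k₂−k₁)·(e^(−k₁τ) − e^(−k₂τ)).
e^(−k₁τ) = e^(−0.458×1.54) = e^(−0.7053) = 0.4940; e^(−k₂τ) = e^(−3.958) = 0.01911.
C_D = 0.458×1.60/(2.57−0.458) × (0.4940−0.01911) = 0.3470×0.4748 = 0.1648 kmol/m³.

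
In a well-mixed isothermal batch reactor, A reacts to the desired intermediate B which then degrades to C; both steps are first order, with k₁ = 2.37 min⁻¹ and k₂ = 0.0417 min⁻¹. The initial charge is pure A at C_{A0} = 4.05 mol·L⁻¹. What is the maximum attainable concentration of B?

Evaluating C_B at t_opt = ln(k₂/k₁)/(k₂−k₁) gives C_{B,max}/C_{A0} = (k₁/k₂)^[k₂/(k₂−k₁)].
= (2.37/0.0417)^(0.0417/(0.0417−2.37)) = (56.83)^(-0.01791) = 0.9302.
C_{B,max} = 0.9302×4.05 = 3.77 mol·L⁻¹.

3.77 mol·L⁻¹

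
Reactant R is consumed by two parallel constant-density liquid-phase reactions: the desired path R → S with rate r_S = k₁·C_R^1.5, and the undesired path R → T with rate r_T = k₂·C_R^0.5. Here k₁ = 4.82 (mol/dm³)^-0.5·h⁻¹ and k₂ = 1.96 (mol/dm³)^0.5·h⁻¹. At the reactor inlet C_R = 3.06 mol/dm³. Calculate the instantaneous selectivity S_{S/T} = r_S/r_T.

7.53

S_{S/T} = r_S/r_T = (k₁·C_R^1.5)/(k₂·C_R^0.5) = (k₁/k₂)·C_R.
= (4.82×3.060^1.5) / (1.96×3.060^0.5) = 25.80/3.429 = 7.53.
Since the desired path is higher order in R, keeping C_R high (PFR or concentrated feed) favours S.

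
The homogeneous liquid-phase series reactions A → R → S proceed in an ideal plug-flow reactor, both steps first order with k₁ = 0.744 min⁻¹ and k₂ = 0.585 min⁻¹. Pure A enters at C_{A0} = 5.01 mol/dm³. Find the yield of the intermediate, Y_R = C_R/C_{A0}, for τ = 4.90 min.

For first-order series with pure A initially, C_R(τ) = k₁C_{A0}/(k₂−k₁)·(e^(−k₁τ) − e^(−k₂τ)).
e^(−k₁τ) = e^(−0.744×4.90) = e^(−3.646) = 0.02611; e^(−k₂τ) = e^(−2.866) = 0.05690.
C_R = 0.744×5.01/(0.585−0.744) × (0.02611−0.05690) = (-23.44)×(-0.03079) = 0.7219 mol/dm³.
Y_R = C_R/C_{A0} = 0.7219/5.01 = 0.144.

0.144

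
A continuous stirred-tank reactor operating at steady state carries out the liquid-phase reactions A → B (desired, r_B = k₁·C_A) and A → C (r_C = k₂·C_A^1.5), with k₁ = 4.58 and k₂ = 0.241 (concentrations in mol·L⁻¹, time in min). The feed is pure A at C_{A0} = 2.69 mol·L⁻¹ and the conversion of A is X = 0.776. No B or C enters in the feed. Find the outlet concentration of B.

2.01 mol·L⁻¹

Exit C_A = C_{A0}(1−X) = 2.69×0.224 = 0.6026 mol·L⁻¹.
A CSTR operates uniformly at the exit composition, giving r_B = 2.760 and r_C = 0.1127 (each k·C_A^n at C_A = 0.6026).
Fraction of consumed A going to B: r_B/(r_B+r_C) = 0.9608.
C_B = 0.9608·C_{A0}·X = 0.9608×2.69×0.776 = 2.01 mol·L⁻¹.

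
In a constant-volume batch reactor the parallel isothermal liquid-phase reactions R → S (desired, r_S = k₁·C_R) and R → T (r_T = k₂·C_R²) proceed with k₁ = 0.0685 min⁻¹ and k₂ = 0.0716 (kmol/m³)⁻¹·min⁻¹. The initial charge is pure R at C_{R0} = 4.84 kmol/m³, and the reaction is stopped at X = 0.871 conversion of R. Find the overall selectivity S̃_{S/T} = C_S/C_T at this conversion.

0.418

C_R = C_{R0}(1−X) = 0.6244 kmol/m³.
Along a PFR/batch, dC_S/dC_R = −r_S/(r_S+r_T) = −k₁/(k₁+k₂·C_R).
Integrating from C_{R0} to C_R: C_S = (0.0685/0.0716)·ln[(0.0685+0.0716·4.84)/(0.0685+0.0716·0.624)] = 0.9567·ln(0.4150/0.1132) = 1.243 kmol/m³.
C_T = (C_{R0}−C_R)−C_S = 2.973 kmol/m³; S̃_{S/T} = 1.243/2.973 = 0.418.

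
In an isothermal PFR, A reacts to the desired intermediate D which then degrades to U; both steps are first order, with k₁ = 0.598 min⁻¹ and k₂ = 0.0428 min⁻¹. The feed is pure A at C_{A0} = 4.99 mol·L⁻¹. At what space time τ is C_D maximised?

The intermediate peaks when r₁ = r₂, i.e. k₁e^(−k₁τ) = k₂e^(−k₂τ), giving τ_opt = ln(k₂/k₁)/(k₂−k₁).
= ln(0.0428/0.598)/(0.0428−0.598) = ln(0.07157)/-0.5552 = -2.637/-0.5552 = 4.75 min.

4.75 min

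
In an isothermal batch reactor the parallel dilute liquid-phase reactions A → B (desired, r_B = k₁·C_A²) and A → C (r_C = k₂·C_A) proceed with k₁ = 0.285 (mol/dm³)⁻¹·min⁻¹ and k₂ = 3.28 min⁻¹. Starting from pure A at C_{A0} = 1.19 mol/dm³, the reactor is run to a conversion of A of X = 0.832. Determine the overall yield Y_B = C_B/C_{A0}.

C_A = C_{A0}(1−X) = 0.1999 mol/dm³.
Along a PFR/batch, dC_C/dC_A = −r_C/(r_B+r_C) = −k₂/(k₂+k₁·C_A).
Integrating from C_{A0} to C_A: C_C = (3.28/0.285)·ln[(3.28+0.285·1.19)/(3.28+0.285·0.200)] = 11.51·ln(3.619/3.337) = 0.9342 mol/dm³.
Then C_B = (C_{A0}−C_A) − C_C = 0.9901 − 0.9342 = 0.05587 mol/dm³.
Y_B = C_B/C_{A0} = 0.05587/1.19 = 0.0469.

0.0469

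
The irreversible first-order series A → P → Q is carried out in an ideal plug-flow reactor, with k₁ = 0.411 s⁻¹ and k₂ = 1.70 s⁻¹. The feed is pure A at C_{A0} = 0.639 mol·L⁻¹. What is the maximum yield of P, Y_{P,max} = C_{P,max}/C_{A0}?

For a first-order series the maximum intermediate yield is C_{P,max}/C_{A0} = (k₁/k₂)^[k₂/(k₂−k₁)].
= (0.411/1.70)^(1.70/(1.70−0.411)) = (0.2418)^(1.319) = 0.1537.

0.154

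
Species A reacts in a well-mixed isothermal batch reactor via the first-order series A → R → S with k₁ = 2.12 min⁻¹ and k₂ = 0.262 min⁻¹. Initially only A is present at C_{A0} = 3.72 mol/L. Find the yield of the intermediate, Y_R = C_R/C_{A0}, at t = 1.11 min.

0.745

For first-order series with pure A initially, C_R(t) = k₁C_{A0}/(k₂−k₁)·(e^(−k₁t) − e^(−k₂t)).
e^(−k₁t) = e^(−2.12×1.11) = e^(−2.353) = 0.09506; e^(−k₂t) = e^(−0.2908) = 0.7477.
C_R = 2.12×3.72/(0.262−2.12) × (0.09506−0.7477) = (-4.245)×(-0.6526) = 2.770 mol/L.
Y_R = C_R/C_{A0} = 2.770/3.72 = 0.745.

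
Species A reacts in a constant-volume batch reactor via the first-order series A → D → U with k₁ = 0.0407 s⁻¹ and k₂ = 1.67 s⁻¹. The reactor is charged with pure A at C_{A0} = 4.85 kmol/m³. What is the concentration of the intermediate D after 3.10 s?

Solving the coupled first-order balances gives C_D(t) = [k₁/(k₂−k₁)]·C_{A0}·(e^(−k₁t) − e^(−k₂t)).
e^(−k₁t) = e^(−0.0407×3.10) = e^(−0.1262) = 0.8815; e^(−k₂t) = e^(−5.177) = 0.005645.
C_D = 0.0407×4.85/(1.67−0.0407) × (0.8815−0.005645) = 0.1212×0.8758 = 0.1061 kmol/m³.

0.106 kmol/m³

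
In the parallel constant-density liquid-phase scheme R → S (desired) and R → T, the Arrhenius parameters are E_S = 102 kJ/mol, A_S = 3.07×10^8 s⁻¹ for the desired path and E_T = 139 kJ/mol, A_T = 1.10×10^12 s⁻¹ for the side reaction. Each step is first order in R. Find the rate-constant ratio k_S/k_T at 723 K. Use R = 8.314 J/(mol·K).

0.132

k_S/k_T = (A_S/A_T)·exp[−(E_S−E_T)/(RT)] = (A_S/A_T)·exp[(E_T−E_S)/(RT)].
(E_T−E_S)/(RT) = (139−102)×10³/(8.314×723) = 37000/6011 = 6.155.
k_S/k_T = (3.07×10^8/1.10×10^12)·exp(6.155) = 2.791×10^-4 × 471.2 = 0.132.
Since E_S < E_T, lowering the temperature improves selectivity toward S.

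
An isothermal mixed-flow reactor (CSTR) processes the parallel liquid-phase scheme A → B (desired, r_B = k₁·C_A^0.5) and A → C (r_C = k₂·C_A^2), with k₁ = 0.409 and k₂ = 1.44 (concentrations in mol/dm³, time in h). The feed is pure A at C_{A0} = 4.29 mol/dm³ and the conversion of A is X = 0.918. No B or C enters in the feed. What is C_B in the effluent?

Exit C_A = C_{A0}(1−X) = 4.29×0.0820 = 0.3518 mol/dm³.
A CSTR operates uniformly at the exit composition, giving r_B = 0.2426 and r_C = 0.1782 (each k·C_A^n at C_A = 0.3518).
Fraction of consumed A going to B: r_B/(r_B+r_C) = 0.5765.
C_B = 0.5765·C_{A0}·X = 0.5765×4.29×0.918 = 2.27 mol/dm³.

2.27 mol/dm³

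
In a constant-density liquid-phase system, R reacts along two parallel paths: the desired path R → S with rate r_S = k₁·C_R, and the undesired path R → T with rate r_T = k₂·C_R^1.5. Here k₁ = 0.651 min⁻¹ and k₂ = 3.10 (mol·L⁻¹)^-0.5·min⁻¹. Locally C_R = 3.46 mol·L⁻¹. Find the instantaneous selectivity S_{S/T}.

S_{S/T} = r_S/r_T = (k₁·C_R)/(k₂·C_R^1.5) = (k₁/k₂)·C_R^-0.5.
= (0.651×3.460) / (3.10×3.460^1.5) = 2.252/19.95 = 0.113.
The undesired path is higher order in R, so low C_R (CSTR or dilute feed) favours S.

0.113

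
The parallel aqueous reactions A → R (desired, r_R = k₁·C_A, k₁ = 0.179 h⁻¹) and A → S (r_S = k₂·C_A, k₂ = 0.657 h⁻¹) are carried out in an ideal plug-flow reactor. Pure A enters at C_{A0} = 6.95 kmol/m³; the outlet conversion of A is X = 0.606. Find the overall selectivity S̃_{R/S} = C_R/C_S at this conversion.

C_A = C_{A0}(1−X) = 2.738 kmol/m³.
Both paths are first order in A, so the instantaneous fraction to R is constant: dC_R/d(−C_A) = k₁/(k₁+k₂) = 0.2141.
C_R = 0.2141·(C_{A0}−C_A) = 0.2141×4.212 = 0.902 kmol/m³.
C_S = (C_{A0}−C_A)−C_R = 3.310 kmol/m³; S̃_{R/S} = 0.9018/3.310 = 0.272.

0.272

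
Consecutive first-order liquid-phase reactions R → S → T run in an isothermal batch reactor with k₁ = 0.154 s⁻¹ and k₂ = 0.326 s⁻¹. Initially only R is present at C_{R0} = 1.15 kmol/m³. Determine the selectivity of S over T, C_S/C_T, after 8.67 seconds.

0.329

For first-order series with pure R initially, C_S(t) = k₁C_{R0}/(k₂−k₁)·(e^(−k₁t) − e^(−k₂t)).
e^(−k₁t) = e^(−0.154×8.67) = e^(−1.335) = 0.2631; e^(−k₂t) = e^(−2.826) = 0.05922.
C_S = 0.154×1.15/(0.326−0.154) × (0.2631−0.05922) = 1.030×0.2039 = 0.2099 kmol/m³.
C_R = C_{R0}e^(−k₁t) = 0.3026 kmol/m³, so C_T = C_{R0}−C_R−C_S = 0.6375 kmol/m³; C_S/C_T = 0.329.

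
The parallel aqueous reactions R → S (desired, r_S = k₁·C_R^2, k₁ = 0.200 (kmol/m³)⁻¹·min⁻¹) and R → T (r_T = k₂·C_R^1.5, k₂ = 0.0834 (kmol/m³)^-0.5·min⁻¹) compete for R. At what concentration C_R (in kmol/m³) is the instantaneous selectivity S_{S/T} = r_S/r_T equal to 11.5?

23.0 kmol/m³

S_{S/T} = (k₁/k₂)·C_R^0.5 ⇒ C_R = (S·k₂/k₁)^(2).
= (11.5×0.0834/0.200)^(2) = (4.795)^(2) = 23.0 kmol/m³.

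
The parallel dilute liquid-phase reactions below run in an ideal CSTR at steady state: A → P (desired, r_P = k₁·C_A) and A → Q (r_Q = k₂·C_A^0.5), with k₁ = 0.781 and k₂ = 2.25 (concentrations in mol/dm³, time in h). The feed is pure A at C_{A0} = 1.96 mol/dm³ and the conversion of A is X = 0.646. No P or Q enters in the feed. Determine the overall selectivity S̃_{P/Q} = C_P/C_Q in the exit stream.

0.289

Exit C_A = C_{A0}(1−X) = 1.96×0.354 = 0.6938 mol/dm³.
In a CSTR the entire volume is at exit conditions, so r_P = 0.781×0.6938 = 0.5419 and r_Q = 2.25×0.6938^0.5 = 1.874.
Overall selectivity = C_P/C_Q = r_Pτ/(r_Qτ) = r_P/r_Q = 0.289.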